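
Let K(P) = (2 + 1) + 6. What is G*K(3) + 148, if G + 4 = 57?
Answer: 625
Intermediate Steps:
G = 53 (G = -4 + 57 = 53)
K(P) = 9 (K(P) = 3 + 6 = 9)
G*K(3) + 148 = 53*9 + 148 = 477 + 148 = 625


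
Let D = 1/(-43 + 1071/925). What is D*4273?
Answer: -3952525/38704 ≈ -102.12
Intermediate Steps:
D = -925/38704 (D = 1/(-43 + 1071*(1/925)) = 1/(-43 + 1071/925) = 1/(-38704/925) = -925/38704 ≈ -0.023899)
D*4273 = -925/38704*4273 = -3952525/38704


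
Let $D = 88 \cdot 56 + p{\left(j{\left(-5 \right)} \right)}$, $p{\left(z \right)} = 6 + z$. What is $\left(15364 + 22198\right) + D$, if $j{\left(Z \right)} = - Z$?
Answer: $42501$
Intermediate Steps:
$D = 4939$ ($D = 88 \cdot 56 + \left(6 - -5\right) = 4928 + \left(6 + 5\right) = 4928 + 11 = 4939$)
$\left(15364 + 22198\right) + D = \left(15364 + 22198\right) + 4939 = 37562 + 4939 = 42501$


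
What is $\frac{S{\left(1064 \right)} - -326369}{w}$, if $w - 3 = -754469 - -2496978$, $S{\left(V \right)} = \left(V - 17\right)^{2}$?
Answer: $\frac{711289}{871256} \approx 0.81639$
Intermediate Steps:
$S{\left(V \right)} = \left(-17 + V\right)^{2}$
$w = 1742512$ ($w = 3 - -1742509 = 3 + \left(-754469 + 2496978\right) = 3 + 1742509 = 1742512$)
$\frac{S{\left(1064 \right)} - -326369}{w} = \frac{\left(-17 + 1064\right)^{2} - -326369}{1742512} = \left(1047^{2} + 326369\right) \frac{1}{1742512} = \left(1096209 + 326369\right) \frac{1}{1742512} = 1422578 \cdot \frac{1}{1742512} = \frac{711289}{871256}$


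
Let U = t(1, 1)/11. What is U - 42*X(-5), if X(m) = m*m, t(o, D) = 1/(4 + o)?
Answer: -57749/55 ≈ -1050.0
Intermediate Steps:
X(m) = m²
U = 1/55 (U = 1/((4 + 1)*11) = (1/11)/5 = (⅕)*(1/11) = 1/55 ≈ 0.018182)
U - 42*X(-5) = 1/55 - 42*(-5)² = 1/55 - 42*25 = 1/55 - 1050 = -57749/55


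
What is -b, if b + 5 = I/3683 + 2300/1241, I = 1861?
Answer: 12072614/4570603 ≈ 2.6414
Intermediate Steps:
b = -12072614/4570603 (b = -5 + (1861/3683 + 2300/1241) = -5 + 10780401/4570603 = -12072614/4570603 ≈ -2.6414)
-b = -1*(-12072614/4570603) = 12072614/4570603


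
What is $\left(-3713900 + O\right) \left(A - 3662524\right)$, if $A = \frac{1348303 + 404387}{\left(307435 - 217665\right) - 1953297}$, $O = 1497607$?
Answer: $\frac{15126674266216655534}{1863527} \approx 8.1172 \cdot 10^{12}$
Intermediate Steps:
$A = - \frac{1752690}{1863527}$ ($A = \frac{1752690}{89770 - 1953297} = \frac{1752690}{-1863527} = 1752690 \left(- \frac{1}{1863527}\right) = - \frac{1752690}{1863527} \approx -0.94052$)
$\left(-3713900 + O\right) \left(A - 3662524\right) = \left(-3713900 + 1497607\right) \left(- \frac{1752690}{1863527} - 3662524\right) = \left(-2216293\right) \left(- \frac{6825214114838}{1863527}\right) = \frac{15126674266216655534}{1863527}$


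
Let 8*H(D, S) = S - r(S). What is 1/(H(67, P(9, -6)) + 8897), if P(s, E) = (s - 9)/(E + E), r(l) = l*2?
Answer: 1/8897 ≈ 0.00011240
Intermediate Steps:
r(l) = 2*l
P(s, E) = (-9 + s)/(2*E) (P(s, E) = (-9 + s)/((2*E)) = (-9 + s)*(1/(2*E)) = (-9 + s)/(2*E))
H(D, S) = -S/8 (H(D, S) = (S - 2*S)/8 = (-S)/8 = -S/8)
1/(H(67, P(9, -6)) + 8897) = 1/(-(-9 + 9)/(16*(-6)) + 8897) = 1/(-(-1)*0/(16*6) + 8897) = 1/(-1/8*0 + 8897) = 1/(0 + 8897) = 1/8897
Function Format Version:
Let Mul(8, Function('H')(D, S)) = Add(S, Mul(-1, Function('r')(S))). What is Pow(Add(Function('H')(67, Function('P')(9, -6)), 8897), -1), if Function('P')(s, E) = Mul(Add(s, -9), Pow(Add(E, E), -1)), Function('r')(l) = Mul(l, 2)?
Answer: Rational(1, 8897) ≈ 0.00011240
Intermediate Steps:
Function('r')(l) = Mul(2, l)
Function('P')(s, E) = Mul(Rational(1, 2), Pow(E, -1), Add(-9, s)) (Function('P')(s, E) = Mul(Add(-9, s), Pow(Mul(2, E), -1)) = Mul(Add(-9, s), Mul(Rational(1, 2), Pow(E, -1))) = Mul(Rational(1, 2), Pow(E, -1), Add(-9, s)))
Function('H')(D, S) = Mul(Rational(-1, 8), S) (Function('H')(D, S) = Mul(Rational(1, 8), Add(S, Mul(-1, Mul(2, S)))) = Mul(Rational(1, 8), Add(S, Mul(-2, S))) = Mul(Rational(1, 8), Mul(-1, S)) = Mul(Rational(-1, 8), S))
Pow(Add(Function('H')(67, Function('P')(9, -6)), 8897), -1) = Pow(Add(Mul(Rational(-1, 8), Mul(Rational(1, 2), Pow(-6, -1), Add(-9, 9))), 8897), -1) = Pow(Add(Mul(Rational(-1, 8), Mul(Rational(1, 2), Rational(-1, 6), 0)), 8897), -1) = Pow(Add(Mul(Rational(-1, 8), 0), 8897), -1) = Pow(Add(0, 8897), -1) = Pow(8897, -1) = Rational(1, 8897)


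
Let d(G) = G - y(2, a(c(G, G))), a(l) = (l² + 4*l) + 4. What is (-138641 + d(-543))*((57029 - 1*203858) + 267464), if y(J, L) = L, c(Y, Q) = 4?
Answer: -16794804700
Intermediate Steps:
a(l) = 4 + l² + 4*l
d(G) = -36 + G (d(G) = G - (4 + 4² + 4*4) = G - (4 + 16 + 16) = G - 1*36 = G - 36 = -36 + G)
(-138641 + d(-543))*((57029 - 1*203858) + 267464) = (-138641 + (-36 - 543))*((57029 - 1*203858) + 267464) = (-138641 - 579)*((57029 - 203858) + 267464) = -139220*(-146829 + 267464) = -139220*120635 = -16794804700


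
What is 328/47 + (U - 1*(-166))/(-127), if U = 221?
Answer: 23467/5969 ≈ 3.9315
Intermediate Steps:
328/47 + (U - 1*(-166))/(-127) = 328/47 + (221 - 1*(-166))/(-127) = 328*(1/47) + (221 + 166)*(-1/127) = 328/47 + 387*(-1/127) = 328/47 - 387/127 = 23467/5969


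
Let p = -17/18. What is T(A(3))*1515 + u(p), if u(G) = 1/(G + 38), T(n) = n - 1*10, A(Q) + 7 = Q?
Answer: -14147052/667 ≈ -21210.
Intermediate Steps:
A(Q) = -7 + Q
p = -17/18 (p = -17*1/18 = -17/18 ≈ -0.94444)
T(n) = -10 + n (T(n) = n - 10 = -10 + n)
u(G) = 1/(38 + G)
T(A(3))*1515 + u(p) = (-10 + (-7 + 3))*1515 + 1/(38 - 17/18) = (-10 - 4)*1515 + 1/(667/18) = -14*1515 + 18/667 = -21210 + 18/667 = -14147052/667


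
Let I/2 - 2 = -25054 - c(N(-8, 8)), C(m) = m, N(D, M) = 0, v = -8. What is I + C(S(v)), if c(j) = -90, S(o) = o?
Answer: -49932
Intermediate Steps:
I = -49924 (I = 4 + 2*(-25054 - 1*(-90)) = 4 + 2*(-25054 + 90) = 4 + 2*(-24964) = 4 - 49928 = -49924)
I + C(S(v)) = -49924 - 8 = -49932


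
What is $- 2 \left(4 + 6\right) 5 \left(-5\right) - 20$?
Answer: $480$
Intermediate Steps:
$- 2 \left(4 + 6\right) 5 \left(-5\right) - 20 = - 2 \cdot 10 \left(-25\right) - 20 = \left(-2\right) \left(-250\right) - 20 = 500 - 20 = 480$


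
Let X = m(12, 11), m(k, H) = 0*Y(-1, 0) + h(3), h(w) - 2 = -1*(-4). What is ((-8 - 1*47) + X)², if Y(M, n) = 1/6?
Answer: 2401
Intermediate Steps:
h(w) = 6 (h(w) = 2 - 1*(-4) = 2 + 4 = 6)
Y(M, n) = ⅙
m(k, H) = 6 (m(k, H) = 0*(⅙) + 6 = 0 + 6 = 6)
X = 6
((-8 - 1*47) + X)² = ((-8 - 1*47) + 6)² = ((-8 - 47) + 6)² = (-55 + 6)² = (-49)² = 2401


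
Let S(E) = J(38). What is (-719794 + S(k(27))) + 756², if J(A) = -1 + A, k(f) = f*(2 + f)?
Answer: -148221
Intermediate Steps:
S(E) = 37 (S(E) = -1 + 38 = 37)
(-719794 + S(k(27))) + 756² = (-719794 + 37) + 756² = -719757 + 571536 = -148221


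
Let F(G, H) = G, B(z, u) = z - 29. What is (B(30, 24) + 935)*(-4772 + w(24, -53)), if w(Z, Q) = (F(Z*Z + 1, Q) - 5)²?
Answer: 301777632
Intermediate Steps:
B(z, u) = -29 + z
w(Z, Q) = (-4 + Z²)² (w(Z, Q) = ((Z*Z + 1) - 5)² = ((Z² + 1) - 5)² = ((1 + Z²) - 5)² = (-4 + Z²)²)
(B(30, 24) + 935)*(-4772 + w(24, -53)) = ((-29 + 30) + 935)*(-4772 + (-4 + 24²)²) = (1 + 935)*(-4772 + (-4 + 576)²) = 936*(-4772 + 572²) = 936*(-4772 + 327184) = 936*322412 = 301777632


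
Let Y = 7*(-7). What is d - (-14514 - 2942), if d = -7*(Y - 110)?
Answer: 18569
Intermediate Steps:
Y = -49
d = 1113 (d = -7*(-49 - 110) = -7*(-159) = 1113)
d - (-14514 - 2942) = 1113 - (-14514 - 2942) = 1113 - 1*(-17456) = 1113 + 17456 = 18569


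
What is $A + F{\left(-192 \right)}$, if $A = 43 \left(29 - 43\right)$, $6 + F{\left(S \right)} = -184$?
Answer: $-792$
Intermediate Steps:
$F{\left(S \right)} = -190$ ($F{\left(S \right)} = -6 - 184 = -190$)
$A = -602$ ($A = 43 \left(-14\right) = -602$)
$A + F{\left(-192 \right)} = -602 - 190 = -792$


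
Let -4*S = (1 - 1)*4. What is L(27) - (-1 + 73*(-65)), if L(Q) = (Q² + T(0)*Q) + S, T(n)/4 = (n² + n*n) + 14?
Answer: 6987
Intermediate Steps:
T(n) = 56 + 8*n² (T(n) = 4*((n² + n*n) + 14) = 4*((n² + n²) + 14) = 4*(2*n² + 14) = 4*(14 + 2*n²) = 56 + 8*n²)
S = 0 (S = -(1 - 1)*4/4 = -0*4 = -¼*0 = 0)
L(Q) = Q² + 56*Q (L(Q) = (Q² + (56 + 8*0²)*Q) + 0 = (Q² + (56 + 8*0)*Q) + 0 = (Q² + (56 + 0)*Q) + 0 = (Q² + 56*Q) + 0 = Q² + 56*Q)
L(27) - (-1 + 73*(-65)) = 27*(56 + 27) - (-1 + 73*(-65)) = 27*83 - (-1 - 4745) = 2241 - 1*(-4746) = 2241 + 4746 = 6987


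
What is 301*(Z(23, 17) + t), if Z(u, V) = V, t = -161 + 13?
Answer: -39431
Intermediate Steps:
t = -148
301*(Z(23, 17) + t) = 301*(17 - 148) = 301*(-131) = -39431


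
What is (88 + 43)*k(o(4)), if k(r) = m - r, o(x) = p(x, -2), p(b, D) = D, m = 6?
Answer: 1048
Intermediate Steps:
o(x) = -2
k(r) = 6 - r
(88 + 43)*k(o(4)) = (88 + 43)*(6 - 1*(-2)) = 131*(6 + 2) = 131*8 = 1048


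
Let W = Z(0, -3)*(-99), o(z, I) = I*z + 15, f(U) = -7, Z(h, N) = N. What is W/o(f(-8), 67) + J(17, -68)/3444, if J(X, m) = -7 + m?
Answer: -176153/260596 ≈ -0.67596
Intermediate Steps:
o(z, I) = 15 + I*z
W = 297 (W = -3*(-99) = 297)
W/o(f(-8), 67) + J(17, -68)/3444 = 297/(15 + 67*(-7)) + (-7 - 68)/3444 = 297/(15 - 469) - 75*1/3444 = 297/(-454) - 25/1148 = 297*(-1/454) - 25/1148 = -297/454 - 25/1148 = -176153/260596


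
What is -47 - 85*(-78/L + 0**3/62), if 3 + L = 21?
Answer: 964/3 ≈ 321.33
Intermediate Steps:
L = 18 (L = -3 + 21 = 18)
-47 - 85*(-78/L + 0**3/62) = -47 - 85*(-78/18 + 0**3/62) = -47 - 85*(-78*1/18 + 0*(1/62)) = -47 - 85*(-13/3 + 0) = -47 - 85*(-13/3) = -47 + 1105/3 = 964/3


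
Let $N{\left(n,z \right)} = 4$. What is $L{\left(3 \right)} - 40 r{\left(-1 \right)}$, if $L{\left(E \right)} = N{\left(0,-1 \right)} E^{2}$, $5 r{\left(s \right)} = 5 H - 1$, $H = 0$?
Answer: $44$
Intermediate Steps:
$r{\left(s \right)} = - \frac{1}{5}$ ($r{\left(s \right)} = \frac{5 \cdot 0 - 1}{5} = \frac{0 - 1}{5} = \frac{1}{5} \left(-1\right) = - \frac{1}{5}$)
$L{\left(E \right)} = 4 E^{2}$
$L{\left(3 \right)} - 40 r{\left(-1 \right)} = 4 \cdot 3^{2} - -8 = 4 \cdot 9 + 8 = 36 + 8 = 44$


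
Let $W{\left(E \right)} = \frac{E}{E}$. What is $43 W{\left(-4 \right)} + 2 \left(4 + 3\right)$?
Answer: $57$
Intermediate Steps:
$W{\left(E \right)} = 1$
$43 W{\left(-4 \right)} + 2 \left(4 + 3\right) = 43 \cdot 1 + 2 \left(4 + 3\right) = 43 + 2 \cdot 7 = 43 + 14 = 57$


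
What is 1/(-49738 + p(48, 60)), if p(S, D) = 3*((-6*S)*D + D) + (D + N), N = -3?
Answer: -1/101341 ≈ -9.8677e-6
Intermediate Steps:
p(S, D) = -3 + 4*D - 18*D*S (p(S, D) = 3*((-6*S)*D + D) + (D - 3) = 3*(-6*D*S + D) + (-3 + D) = 3*(D - 6*D*S) + (-3 + D) = (3*D - 18*D*S) + (-3 + D) = -3 + 4*D - 18*D*S)
1/(-49738 + p(48, 60)) = 1/(-49738 + (-3 + 4*60 - 18*60*48)) = 1/(-49738 + (-3 + 240 - 51840)) = 1/(-49738 - 51603) = 1/(-101341) = -1/101341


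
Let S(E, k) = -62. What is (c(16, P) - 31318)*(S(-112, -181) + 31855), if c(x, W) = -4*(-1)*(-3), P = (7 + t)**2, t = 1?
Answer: -996074690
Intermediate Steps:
P = 64 (P = (7 + 1)**2 = 8**2 = 64)
c(x, W) = -12 (c(x, W) = 4*(-3) = -12)
(c(16, P) - 31318)*(S(-112, -181) + 31855) = (-12 - 31318)*(-62 + 31855) = -31330*31793 = -996074690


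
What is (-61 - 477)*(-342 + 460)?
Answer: -63484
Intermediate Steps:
(-61 - 477)*(-342 + 460) = -538*118 = -63484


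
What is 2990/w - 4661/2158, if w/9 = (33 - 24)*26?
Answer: -129371/174798 ≈ -0.74012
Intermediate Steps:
w = 2106 (w = 9*((33 - 24)*26) = 9*(9*26) = 9*234 = 2106)
2990/w - 4661/2158 = 2990/2106 - 4661/2158 = 2990*(1/2106) - 4661*1/2158 = 115/81 - 4661/2158 = -129371/174798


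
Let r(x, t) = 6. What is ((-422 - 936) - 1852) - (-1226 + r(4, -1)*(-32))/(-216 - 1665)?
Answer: -6039428/1881 ≈ -3210.8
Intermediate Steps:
((-422 - 936) - 1852) - (-1226 + r(4, -1)*(-32))/(-216 - 1665) = ((-422 - 936) - 1852) - (-1226 + 6*(-32))/(-216 - 1665) = (-1358 - 1852) - (-1226 - 192)/(-1881) = -3210 - (-1418)*(-1)/1881 = -3210 - 1*1418/1881 = -3210 - 1418/1881 = -6039428/1881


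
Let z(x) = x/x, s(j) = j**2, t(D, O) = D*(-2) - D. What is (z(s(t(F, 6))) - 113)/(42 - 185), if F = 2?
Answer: 112/143 ≈ 0.78322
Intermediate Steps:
t(D, O) = -3*D (t(D, O) = -2*D - D = -3*D)
z(x) = 1
(z(s(t(F, 6))) - 113)/(42 - 185) = (1 - 113)/(42 - 185) = -112/(-143) = -112*(-1/143) = 112/143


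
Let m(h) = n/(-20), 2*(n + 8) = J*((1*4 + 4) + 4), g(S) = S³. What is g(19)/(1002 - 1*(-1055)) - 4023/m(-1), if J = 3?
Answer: 16557481/2057 ≈ 8049.3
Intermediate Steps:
n = 10 (n = -8 + (3*((1*4 + 4) + 4))/2 = -8 + (3*((4 + 4) + 4))/2 = -8 + (3*(8 + 4))/2 = -8 + (3*12)/2 = -8 + (½)*36 = -8 + 18 = 10)
m(h) = -½ (m(h) = 10/(-20) = 10*(-1/20) = -½)
g(19)/(1002 - 1*(-1055)) - 4023/m(-1) = 19³/(1002 - 1*(-1055)) - 4023/(-½) = 6859/(1002 + 1055) - 4023*(-2) = 6859/2057 + 8046 = 16557481/2057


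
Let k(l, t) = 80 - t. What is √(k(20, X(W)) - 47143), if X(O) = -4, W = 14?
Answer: I*√47059 ≈ 216.93*I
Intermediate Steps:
√(k(20, X(W)) - 47143) = √((80 - 1*(-4)) - 47143) = √((80 + 4) - 47143) = √(84 - 47143) = √(-47059) = I*√47059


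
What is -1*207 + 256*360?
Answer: 91953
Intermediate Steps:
-1*207 + 256*360 = -207 + 92160 = 91953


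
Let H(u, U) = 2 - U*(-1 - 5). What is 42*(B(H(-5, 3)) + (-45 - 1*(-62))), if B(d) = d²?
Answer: 17514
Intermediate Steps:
H(u, U) = 2 + 6*U (H(u, U) = 2 - U*(-6) = 2 - (-6)*U = 2 + 6*U)
42*(B(H(-5, 3)) + (-45 - 1*(-62))) = 42*((2 + 6*3)² + (-45 - 1*(-62))) = 42*((2 + 18)² + (-45 + 62)) = 42*(20² + 17) = 42*(400 + 17) = 42*417 = 17514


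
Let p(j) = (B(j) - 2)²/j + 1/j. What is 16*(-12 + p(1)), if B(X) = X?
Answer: -160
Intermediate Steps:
p(j) = 1/j + (-2 + j)²/j (p(j) = (j - 2)²/j + 1/j = (-2 + j)²/j + 1/j = 1/j + (-2 + j)²/j)
16*(-12 + p(1)) = 16*(-12 + (1 + (-2 + 1)²)/1) = 16*(-12 + 1*(1 + (-1)²)) = 16*(-12 + 1*(1 + 1)) = 16*(-12 + 1*2) = 16*(-12 + 2) = 16*(-10) = -160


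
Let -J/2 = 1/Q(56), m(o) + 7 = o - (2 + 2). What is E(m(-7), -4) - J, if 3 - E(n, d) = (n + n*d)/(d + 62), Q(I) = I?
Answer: 1709/812 ≈ 2.1047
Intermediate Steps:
m(o) = -11 + o (m(o) = -7 + (o - (2 + 2)) = -7 + (o - 1*4) = -7 + (o - 4) = -7 + (-4 + o) = -11 + o)
E(n, d) = 3 - (n + d*n)/(62 + d) (E(n, d) = 3 - (n + n*d)/(d + 62) = 3 - (n + d*n)/(62 + d))
J = -1/28 (J = -2/56 = -2*1/56 = -1/28 ≈ -0.035714)
E(m(-7), -4) - J = (186 - (-11 - 7) + 3*(-4) - 1*(-4)*(-11 - 7))/(62 - 4) - 1*(-1/28) = (186 - 1*(-18) - 12 - 1*(-4)*(-18))/58 + 1/28 = (186 + 18 - 12 - 72)/58 + 1/28 = (1/58)*120 + 1/28 = 60/29 + 1/28 = 1709/812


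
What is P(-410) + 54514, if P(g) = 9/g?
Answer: 22350731/410 ≈ 54514.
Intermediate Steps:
P(-410) + 54514 = 9/(-410) + 54514 = 9*(-1/410) + 54514 = -9/410 + 54514 = 22350731/410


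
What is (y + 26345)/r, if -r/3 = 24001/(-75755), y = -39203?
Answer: -324685930/24001 ≈ -13528.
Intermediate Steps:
r = 72003/75755 (r = -72003/(-75755) = -72003*(-1)/75755 = -3*(-24001/75755) = 72003/75755 ≈ 0.95047)
(y + 26345)/r = (-39203 + 26345)/(72003/75755) = -12858*75755/72003 = -324685930/24001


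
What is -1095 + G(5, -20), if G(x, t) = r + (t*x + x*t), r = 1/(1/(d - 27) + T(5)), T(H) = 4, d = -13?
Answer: -205865/159 ≈ -1294.7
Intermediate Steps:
r = 40/159 (r = 1/(1/(-13 - 27) + 4) = 1/(1/(-40) + 4) = 1/(-1/40 + 4) = 1/(159/40) = 40/159 ≈ 0.25157)
G(x, t) = 40/159 + 2*t*x (G(x, t) = 40/159 + (t*x + x*t) = 40/159 + (t*x + t*x) = 40/159 + 2*t*x)
-1095 + G(5, -20) = -1095 + (40/159 + 2*(-20)*5) = -1095 + (40/159 - 200) = -1095 - 31760/159 = -205865/159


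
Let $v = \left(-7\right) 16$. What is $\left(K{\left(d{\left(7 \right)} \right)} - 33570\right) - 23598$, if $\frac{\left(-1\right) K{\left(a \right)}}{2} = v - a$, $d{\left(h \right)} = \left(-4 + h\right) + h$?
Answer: $-56924$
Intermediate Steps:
$d{\left(h \right)} = -4 + 2 h$
$v = -112$
$K{\left(a \right)} = 224 + 2 a$ ($K{\left(a \right)} = - 2 \left(-112 - a\right) = 224 + 2 a$)
$\left(K{\left(d{\left(7 \right)} \right)} - 33570\right) - 23598 = \left(\left(224 + 2 \left(-4 + 2 \cdot 7\right)\right) - 33570\right) - 23598 = \left(\left(224 + 2 \left(-4 + 14\right)\right) - 33570\right) - 23598 = \left(\left(224 + 2 \cdot 10\right) - 33570\right) - 23598 = \left(\left(224 + 20\right) - 33570\right) - 23598 = \left(244 - 33570\right) - 23598 = -33326 - 23598 = -56924$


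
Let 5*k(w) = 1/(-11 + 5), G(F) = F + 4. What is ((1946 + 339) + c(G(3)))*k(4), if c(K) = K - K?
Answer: -457/6 ≈ -76.167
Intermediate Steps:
G(F) = 4 + F
c(K) = 0
k(w) = -1/30 (k(w) = 1/(5*(-11 + 5)) = (⅕)/(-6) = (⅕)*(-⅙) = -1/30)
((1946 + 339) + c(G(3)))*k(4) = ((1946 + 339) + 0)*(-1/30) = (2285 + 0)*(-1/30) = 2285*(-1/30) = -457/6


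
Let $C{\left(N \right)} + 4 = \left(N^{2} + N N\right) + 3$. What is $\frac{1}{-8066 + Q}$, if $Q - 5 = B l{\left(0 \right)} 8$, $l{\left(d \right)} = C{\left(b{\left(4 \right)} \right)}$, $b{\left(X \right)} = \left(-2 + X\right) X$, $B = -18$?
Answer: $- \frac{1}{26349} \approx -3.7952 \cdot 10^{-5}$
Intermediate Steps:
$b{\left(X \right)} = X \left(-2 + X\right)$
$C{\left(N \right)} = -1 + 2 N^{2}$ ($C{\left(N \right)} = -4 + \left(\left(N^{2} + N N\right) + 3\right) = -4 + \left(\left(N^{2} + N^{2}\right) + 3\right) = -4 + \left(2 N^{2} + 3\right) = -4 + \left(3 + 2 N^{2}\right) = -1 + 2 N^{2}$)
$l{\left(d \right)} = 127$ ($l{\left(d \right)} = -1 + 2 \left(4 \left(-2 + 4\right)\right)^{2} = -1 + 2 \left(4 \cdot 2\right)^{2} = -1 + 2 \cdot 8^{2} = -1 + 2 \cdot 64 = -1 + 128 = 127$)
$Q = -18283$ ($Q = 5 + \left(-18\right) 127 \cdot 8 = 5 - 18288 = -18283$)
$\frac{1}{-8066 + Q} = \frac{1}{-8066 - 18283} = \frac{1}{-26349} = - \frac{1}{26349}$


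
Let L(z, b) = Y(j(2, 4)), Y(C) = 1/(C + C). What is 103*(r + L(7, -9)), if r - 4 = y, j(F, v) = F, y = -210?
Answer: -84769/4 ≈ -21192.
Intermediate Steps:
r = -206 (r = 4 - 210 = -206)
Y(C) = 1/(2*C)
L(z, b) = 1/4 (L(z, b) = (1/2)/2 = (1/2)*(1/2) = 1/4)
103*(r + L(7, -9)) = 103*(-206 + 1/4) = 103*(-823/4) = -84769/4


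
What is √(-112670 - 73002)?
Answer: 2*I*√46418 ≈ 430.9*I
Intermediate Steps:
√(-112670 - 73002) = √(-185672) = 2*I*√46418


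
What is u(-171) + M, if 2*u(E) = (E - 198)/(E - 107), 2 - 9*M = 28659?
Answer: -15929971/5004 ≈ -3183.4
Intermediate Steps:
M = -28657/9 (M = 2/9 - 1/9*28659 = 2/9 - 9553/3 = -28657/9 ≈ -3184.1)
u(E) = (-198 + E)/(2*(-107 + E)) (u(E) = ((E - 198)/(E - 107))/2 = ((-198 + E)/(-107 + E))/2 = (-198 + E)/(2*(-107 + E)))
u(-171) + M = (-198 - 171)/(2*(-107 - 171)) - 28657/9 = (1/2)*(-369)/(-278) - 28657/9 = (1/2)*(-1/278)*(-369) - 28657/9 = 369/556 - 28657/9 = -15929971/5004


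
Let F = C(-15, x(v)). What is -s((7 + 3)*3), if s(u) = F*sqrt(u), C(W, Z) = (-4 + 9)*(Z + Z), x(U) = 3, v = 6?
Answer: -30*sqrt(30) ≈ -164.32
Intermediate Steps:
C(W, Z) = 10*Z (C(W, Z) = 5*(2*Z) = 10*Z)
F = 30 (F = 10*3 = 30)
s(u) = 30*sqrt(u)
-s((7 + 3)*3) = -30*sqrt((7 + 3)*3) = -30*sqrt(10*3) = -30*sqrt(30)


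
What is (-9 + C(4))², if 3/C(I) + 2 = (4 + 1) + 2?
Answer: 1764/25 ≈ 70.560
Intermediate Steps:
C(I) = ⅗ (C(I) = 3/(-2 + ((4 + 1) + 2)) = 3/(-2 + (5 + 2)) = 3/(-2 + 7) = 3/5 = 3*(⅕) = ⅗)
(-9 + C(4))² = (-9 + ⅗)² = (-42/5)² = 1764/25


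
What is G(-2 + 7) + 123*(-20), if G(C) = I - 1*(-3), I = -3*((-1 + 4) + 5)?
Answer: -2481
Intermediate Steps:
I = -24 (I = -3*(3 + 5) = -3*8 = -24)
G(C) = -21 (G(C) = -24 - 1*(-3) = -24 + 3 = -21)
G(-2 + 7) + 123*(-20) = -21 + 123*(-20) = -21 - 2460 = -2481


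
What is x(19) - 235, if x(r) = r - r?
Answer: -235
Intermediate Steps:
x(r) = 0
x(19) - 235 = 0 - 235 = -235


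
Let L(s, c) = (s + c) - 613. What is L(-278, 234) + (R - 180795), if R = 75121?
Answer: -106331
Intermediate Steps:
L(s, c) = -613 + c + s (L(s, c) = (c + s) - 613 = -613 + c + s)
L(-278, 234) + (R - 180795) = (-613 + 234 - 278) + (75121 - 180795) = -657 - 105674 = -106331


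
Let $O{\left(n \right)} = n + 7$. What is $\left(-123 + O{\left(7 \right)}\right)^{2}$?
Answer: $11881$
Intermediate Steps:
$O{\left(n \right)} = 7 + n$
$\left(-123 + O{\left(7 \right)}\right)^{2} = \left(-123 + \left(7 + 7\right)\right)^{2} = \left(-123 + 14\right)^{2} = \left(-109\right)^{2} = 11881$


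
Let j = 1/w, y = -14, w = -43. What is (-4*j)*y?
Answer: -56/43 ≈ -1.3023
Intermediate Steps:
j = -1/43 (j = 1/(-43) = -1/43 ≈ -0.023256)
(-4*j)*y = -4*(-1/43)*(-14) = (4/43)*(-14) = -56/43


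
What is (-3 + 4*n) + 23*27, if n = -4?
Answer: 602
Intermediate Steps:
(-3 + 4*n) + 23*27 = (-3 + 4*(-4)) + 23*27 = (-3 - 16) + 621 = -19 + 621 = 602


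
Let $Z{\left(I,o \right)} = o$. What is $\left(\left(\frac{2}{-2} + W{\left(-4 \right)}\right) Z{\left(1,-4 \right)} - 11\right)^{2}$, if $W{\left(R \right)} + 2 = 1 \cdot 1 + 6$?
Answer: $729$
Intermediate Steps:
$W{\left(R \right)} = 5$ ($W{\left(R \right)} = -2 + \left(1 \cdot 1 + 6\right) = -2 + \left(1 + 6\right) = -2 + 7 = 5$)
$\left(\left(\frac{2}{-2} + W{\left(-4 \right)}\right) Z{\left(1,-4 \right)} - 11\right)^{2} = \left(\left(\frac{2}{-2} + 5\right) \left(-4\right) - 11\right)^{2} = \left(\left(2 \left(- \frac{1}{2}\right) + 5\right) \left(-4\right) - 11\right)^{2} = \left(\left(-1 + 5\right) \left(-4\right) - 11\right)^{2} = \left(4 \left(-4\right) - 11\right)^{2} = \left(-16 - 11\right)^{2} = \left(-27\right)^{2} = 729$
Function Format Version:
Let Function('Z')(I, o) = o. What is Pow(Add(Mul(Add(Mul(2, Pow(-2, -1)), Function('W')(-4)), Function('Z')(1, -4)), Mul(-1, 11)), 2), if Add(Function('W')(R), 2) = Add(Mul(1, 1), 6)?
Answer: 729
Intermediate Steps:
Function('W')(R) = 5 (Function('W')(R) = Add(-2, Add(Mul(1, 1), 6)) = Add(-2, Add(1, 6)) = Add(-2, 7) = 5)
Pow(Add(Mul(Add(Mul(2, Pow(-2, -1)), Function('W')(-4)), Function('Z')(1, -4)), Mul(-1, 11)), 2) = Pow(Add(Mul(Add(Mul(2, Pow(-2, -1)), 5), -4), Mul(-1, 11)), 2) = Pow(Add(Mul(Add(Mul(2, Rational(-1, 2)), 5), -4), -11), 2) = Pow(Add(Mul(Add(-1, 5), -4), -11), 2) = Pow(Add(Mul(4, -4), -11), 2) = Pow(Add(-16, -11), 2) = Pow(-27, 2) = 729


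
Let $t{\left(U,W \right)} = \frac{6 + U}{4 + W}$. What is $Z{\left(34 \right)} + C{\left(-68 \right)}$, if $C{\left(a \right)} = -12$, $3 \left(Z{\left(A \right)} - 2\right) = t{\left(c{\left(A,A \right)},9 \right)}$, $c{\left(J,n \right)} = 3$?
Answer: $- \frac{127}{13} \approx -9.7692$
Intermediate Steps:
$t{\left(U,W \right)} = \frac{6 + U}{4 + W}$
$Z{\left(A \right)} = \frac{29}{13}$ ($Z{\left(A \right)} = 2 + \frac{\frac{1}{4 + 9} \left(6 + 3\right)}{3} = 2 + \frac{\frac{1}{13} \cdot 9}{3} = 2 + \frac{1}{3} \cdot \frac{9}{13} = 2 + \frac{3}{13} = \frac{29}{13}$)
$Z{\left(34 \right)} + C{\left(-68 \right)} = \frac{29}{13} - 12 = - \frac{127}{13}$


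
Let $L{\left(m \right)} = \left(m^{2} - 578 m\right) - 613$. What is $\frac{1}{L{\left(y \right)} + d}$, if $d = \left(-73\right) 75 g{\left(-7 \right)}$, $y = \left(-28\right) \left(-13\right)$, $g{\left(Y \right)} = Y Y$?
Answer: $- \frac{1}{346784} \approx -2.8836 \cdot 10^{-6}$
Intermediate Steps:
$g{\left(Y \right)} = Y^{2}$
$y = 364$
$L{\left(m \right)} = -613 + m^{2} - 578 m$
$d = -268275$ ($d = \left(-73\right) 75 \left(-7\right)^{2} = \left(-5475\right) 49 = -268275$)
$\frac{1}{L{\left(y \right)} + d} = \frac{1}{\left(-613 + 364^{2} - 210392\right) - 268275} = \frac{1}{\left(-613 + 132496 - 210392\right) - 268275} = \frac{1}{-78509 - 268275} = \frac{1}{-346784} = - \frac{1}{346784}$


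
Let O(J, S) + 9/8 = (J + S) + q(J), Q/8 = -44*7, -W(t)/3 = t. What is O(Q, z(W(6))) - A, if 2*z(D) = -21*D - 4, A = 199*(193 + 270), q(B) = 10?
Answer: -755241/8 ≈ -94405.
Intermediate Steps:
W(t) = -3*t
Q = -2464 (Q = 8*(-44*7) = 8*(-308) = -2464)
A = 92137 (A = 199*463 = 92137)
z(D) = -2 - 21*D/2 (z(D) = (-21*D - 4)/2 = (-4 - 21*D)/2 = -2 - 21*D/2)
O(J, S) = 71/8 + J + S (O(J, S) = -9/8 + ((J + S) + 10) = -9/8 + (10 + J + S) = 71/8 + J + S)
O(Q, z(W(6))) - A = (71/8 - 2464 + (-2 - (-63)*6/2)) - 1*92137 = (71/8 - 2464 + (-2 - 21/2*(-18))) - 92137 = (71/8 - 2464 + (-2 + 189)) - 92137 = (71/8 - 2464 + 187) - 92137 = -18145/8 - 92137 = -755241/8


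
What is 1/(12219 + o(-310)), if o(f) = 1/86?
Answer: 86/1050835 ≈ 8.1840e-5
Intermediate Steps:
o(f) = 1/86
1/(12219 + o(-310)) = 1/(12219 + 1/86) = 1/(1050835/86) = 86/1050835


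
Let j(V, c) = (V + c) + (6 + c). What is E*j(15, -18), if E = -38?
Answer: 570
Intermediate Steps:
j(V, c) = 6 + V + 2*c
E*j(15, -18) = -38*(6 + 15 + 2*(-18)) = -38*(6 + 15 - 36) = -38*(-15) = 570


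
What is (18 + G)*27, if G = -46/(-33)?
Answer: 5760/11 ≈ 523.64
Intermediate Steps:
G = 46/33 (G = -46*(-1/33) = 46/33 ≈ 1.3939)
(18 + G)*27 = (18 + 46/33)*27 = (640/33)*27 = 5760/11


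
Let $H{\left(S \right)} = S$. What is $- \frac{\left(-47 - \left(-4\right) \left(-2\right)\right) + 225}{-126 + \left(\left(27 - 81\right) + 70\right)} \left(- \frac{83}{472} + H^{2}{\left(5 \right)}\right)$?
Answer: $\frac{199189}{5192} \approx 38.365$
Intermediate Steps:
$- \frac{\left(-47 - \left(-4\right) \left(-2\right)\right) + 225}{-126 + \left(\left(27 - 81\right) + 70\right)} \left(- \frac{83}{472} + H^{2}{\left(5 \right)}\right) = - \frac{\left(-47 - \left(-4\right) \left(-2\right)\right) + 225}{-126 + \left(\left(27 - 81\right) + 70\right)} \left(- \frac{83}{472} + 5^{2}\right) = - \frac{\left(-47 - 8\right) + 225}{-126 + \left(-54 + 70\right)} \left(\left(-83\right) \frac{1}{472} + 25\right) = - \frac{\left(-47 - 8\right) + 225}{-126 + 16} \left(- \frac{83}{472} + 25\right) = - \frac{\frac{-55 + 225}{-110} \cdot 11717}{472} = - \frac{170 \left(- \frac{1}{110}\right) 11717}{472} = - \frac{\left(-17\right) 11717}{11 \cdot 472} = \left(-1\right) \left(- \frac{199189}{5192}\right) = \frac{199189}{5192}$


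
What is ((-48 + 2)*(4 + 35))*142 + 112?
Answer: -254636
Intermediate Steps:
((-48 + 2)*(4 + 35))*142 + 112 = -46*39*142 + 112 = -1794*142 + 112 = -254748 + 112 = -254636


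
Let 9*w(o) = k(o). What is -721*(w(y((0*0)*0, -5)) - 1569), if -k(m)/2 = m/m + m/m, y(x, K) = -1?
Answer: 10184125/9 ≈ 1.1316e+6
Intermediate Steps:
k(m) = -4 (k(m) = -2*(m/m + m/m) = -2*(1 + 1) = -2*2 = -4)
w(o) = -4/9 (w(o) = (⅑)*(-4) = -4/9)
-721*(w(y((0*0)*0, -5)) - 1569) = -721*(-4/9 - 1569) = -721*(-14125)/9 = -1*(-10184125/9) = 10184125/9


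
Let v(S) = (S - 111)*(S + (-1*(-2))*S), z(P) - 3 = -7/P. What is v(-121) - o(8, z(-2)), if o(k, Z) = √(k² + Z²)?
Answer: 84216 - 5*√17/2 ≈ 84206.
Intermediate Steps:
z(P) = 3 - 7/P
o(k, Z) = √(Z² + k²)
v(S) = 3*S*(-111 + S) (v(S) = (-111 + S)*(S + 2*S) = (-111 + S)*(3*S) = 3*S*(-111 + S))
v(-121) - o(8, z(-2)) = 3*(-121)*(-111 - 121) - √((3 - 7/(-2))² + 8²) = 3*(-121)*(-232) - √((3 - 7*(-½))² + 64) = 84216 - √((3 + 7/2)² + 64) = 84216 - √((13/2)² + 64) = 84216 - √(169/4 + 64) = 84216 - √(425/4) = 84216 - 5*√17/2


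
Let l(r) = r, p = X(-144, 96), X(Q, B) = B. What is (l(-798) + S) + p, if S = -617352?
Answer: -618054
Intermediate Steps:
p = 96
(l(-798) + S) + p = (-798 - 617352) + 96 = -618150 + 96 = -618054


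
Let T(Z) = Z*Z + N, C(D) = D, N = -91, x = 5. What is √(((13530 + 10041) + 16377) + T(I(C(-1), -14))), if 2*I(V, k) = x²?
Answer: √160053/2 ≈ 200.03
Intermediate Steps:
I(V, k) = 25/2 (I(V, k) = (½)*5² = (½)*25 = 25/2)
T(Z) = -91 + Z² (T(Z) = Z*Z - 91 = Z² - 91 = -91 + Z²)
√(((13530 + 10041) + 16377) + T(I(C(-1), -14))) = √(((13530 + 10041) + 16377) + (-91 + (25/2)²)) = √((23571 + 16377) + (-91 + 625/4)) = √(39948 + 261/4) = √(160053/4) = √160053/2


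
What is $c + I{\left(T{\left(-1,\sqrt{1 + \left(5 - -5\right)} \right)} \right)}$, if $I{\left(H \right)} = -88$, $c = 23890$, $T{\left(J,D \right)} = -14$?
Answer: $23802$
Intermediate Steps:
$c + I{\left(T{\left(-1,\sqrt{1 + \left(5 - -5\right)} \right)} \right)} = 23890 - 88 = 23802$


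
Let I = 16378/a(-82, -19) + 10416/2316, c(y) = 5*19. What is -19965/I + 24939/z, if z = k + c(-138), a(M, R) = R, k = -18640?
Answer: 22443691301/1023053470 ≈ 21.938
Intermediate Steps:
c(y) = 95
z = -18545 (z = -18640 + 95 = -18545)
I = -165498/193 (I = 16378/(-19) + 10416/2316 = 16378*(-1/19) + 10416*(1/2316) = -862 + 868/193 = -165498/193 ≈ -857.50)
-19965/I + 24939/z = -19965/(-165498/193) + 24939/(-18545) = -19965*(-193/165498) + 24939*(-1/18545) = 1284415/55166 - 24939/18545 = 22443691301/1023053470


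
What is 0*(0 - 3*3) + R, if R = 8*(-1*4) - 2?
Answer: -34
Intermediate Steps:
R = -34 (R = 8*(-4) - 2 = -32 - 2 = -34)
0*(0 - 3*3) + R = 0*(0 - 3*3) - 34 = 0*(0 - 9) - 34 = 0*(-9) - 34 = 0 - 34 = -34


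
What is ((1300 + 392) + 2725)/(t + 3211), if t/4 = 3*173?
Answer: 4417/5287 ≈ 0.83545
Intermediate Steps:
t = 2076 (t = 4*(3*173) = 4*519 = 2076)
((1300 + 392) + 2725)/(t + 3211) = ((1300 + 392) + 2725)/(2076 + 3211) = (1692 + 2725)/5287 = 4417*(1/5287) = 4417/5287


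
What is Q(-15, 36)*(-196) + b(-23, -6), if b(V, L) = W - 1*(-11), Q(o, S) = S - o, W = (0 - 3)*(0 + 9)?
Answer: -10012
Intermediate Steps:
W = -27 (W = -3*9 = -27)
b(V, L) = -16 (b(V, L) = -27 - 1*(-11) = -27 + 11 = -16)
Q(-15, 36)*(-196) + b(-23, -6) = (36 - 1*(-15))*(-196) - 16 = (36 + 15)*(-196) - 16 = 51*(-196) - 16 = -9996 - 16 = -10012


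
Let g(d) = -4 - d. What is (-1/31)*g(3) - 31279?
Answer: -969642/31 ≈ -31279.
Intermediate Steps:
(-1/31)*g(3) - 31279 = (-1/31)*(-4 - 1*3) - 31279 = (-1*1/31)*(-4 - 3) - 31279 = -1/31*(-7) - 31279 = 7/31 - 31279 = -969642/31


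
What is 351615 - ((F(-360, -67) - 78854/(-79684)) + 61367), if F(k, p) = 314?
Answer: 11551511001/39842 ≈ 2.8993e+5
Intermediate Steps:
351615 - ((F(-360, -67) - 78854/(-79684)) + 61367) = 351615 - ((314 - 78854/(-79684)) + 61367) = 351615 - ((314 - 78854*(-1/79684)) + 61367) = 351615 - ((314 + 39427/39842) + 61367) = 351615 - (12549815/39842 + 61367) = 351615 - 1*2457533829/39842 = 351615 - 2457533829/39842 = 11551511001/39842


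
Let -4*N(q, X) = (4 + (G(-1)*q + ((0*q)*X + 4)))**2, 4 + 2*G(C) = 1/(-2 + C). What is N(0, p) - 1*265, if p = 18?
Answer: -281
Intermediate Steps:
G(C) = -2 + 1/(2*(-2 + C))
N(q, X) = -(8 - 13*q/6)**2/4 (N(q, X) = -(4 + (((9 - 4*(-1))/(2*(-2 - 1)))*q + ((0*q)*X + 4)))**2/4 = -(4 + (((1/2)*(9 + 4)/(-3))*q + (0*X + 4)))**2/4 = -(4 + (((1/2)*(-1/3)*13)*q + (0 + 4)))**2/4 = -(4 + (-13*q/6 + 4))**2/4 = -(4 + (4 - 13*q/6))**2/4 = -(8 - 13*q/6)**2/4)
N(0, p) - 1*265 = -(-48 + 13*0)**2/144 - 1*265 = -(-48 + 0)**2/144 - 265 = -1/144*(-48)**2 - 265 = -1/144*2304 - 265 = -16 - 265 = -281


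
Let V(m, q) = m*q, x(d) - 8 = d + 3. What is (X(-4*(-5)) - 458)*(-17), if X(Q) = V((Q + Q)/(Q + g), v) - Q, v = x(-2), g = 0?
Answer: 7820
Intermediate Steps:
x(d) = 11 + d (x(d) = 8 + (d + 3) = 8 + (3 + d) = 11 + d)
v = 9 (v = 11 - 2 = 9)
X(Q) = 18 - Q (X(Q) = ((Q + Q)/(Q + 0))*9 - Q = ((2*Q)/Q)*9 - Q = 2*9 - Q = 18 - Q)
(X(-4*(-5)) - 458)*(-17) = ((18 - (-4)*(-5)) - 458)*(-17) = ((18 - 1*20) - 458)*(-17) = ((18 - 20) - 458)*(-17) = (-2 - 458)*(-17) = -460*(-17) = 7820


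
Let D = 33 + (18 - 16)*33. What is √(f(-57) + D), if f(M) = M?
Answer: √42 ≈ 6.4807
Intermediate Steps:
D = 99 (D = 33 + 2*33 = 33 + 66 = 99)
√(f(-57) + D) = √(-57 + 99) = √42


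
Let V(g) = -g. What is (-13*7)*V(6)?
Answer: 546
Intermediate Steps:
(-13*7)*V(6) = (-13*7)*(-1*6) = -91*(-6) = 546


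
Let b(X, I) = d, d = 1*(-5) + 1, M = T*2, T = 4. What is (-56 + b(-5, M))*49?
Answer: -2940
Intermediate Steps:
M = 8 (M = 4*2 = 8)
d = -4 (d = -5 + 1 = -4)
b(X, I) = -4
(-56 + b(-5, M))*49 = (-56 - 4)*49 = -60*49 = -2940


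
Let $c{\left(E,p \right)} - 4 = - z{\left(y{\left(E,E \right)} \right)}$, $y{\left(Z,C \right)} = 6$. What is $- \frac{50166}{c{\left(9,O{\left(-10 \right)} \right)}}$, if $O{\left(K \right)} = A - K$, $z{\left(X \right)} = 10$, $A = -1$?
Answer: $8361$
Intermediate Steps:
$O{\left(K \right)} = -1 - K$
$c{\left(E,p \right)} = -6$ ($c{\left(E,p \right)} = 4 - 10 = -6$)
$- \frac{50166}{c{\left(9,O{\left(-10 \right)} \right)}} = - \frac{50166}{-6} = \left(-50166\right) \left(- \frac{1}{6}\right) = 8361$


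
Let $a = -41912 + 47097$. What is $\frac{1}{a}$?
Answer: $\frac{1}{5185} \approx 0.00019286$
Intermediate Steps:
$a = 5185$
$\frac{1}{a} = \frac{1}{5185}$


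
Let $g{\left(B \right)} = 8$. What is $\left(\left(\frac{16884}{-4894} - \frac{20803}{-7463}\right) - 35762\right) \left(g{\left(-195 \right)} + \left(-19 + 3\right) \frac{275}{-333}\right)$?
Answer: $- \frac{1537824198372056}{2027077671} \approx -7.5864 \cdot 10^{5}$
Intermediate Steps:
$\left(\left(\frac{16884}{-4894} - \frac{20803}{-7463}\right) - 35762\right) \left(g{\left(-195 \right)} + \left(-19 + 3\right) \frac{275}{-333}\right) = \left(\left(\frac{16884}{-4894} - \frac{20803}{-7463}\right) - 35762\right) \left(8 + \left(-19 + 3\right) \frac{275}{-333}\right) = \left(\left(16884 \left(- \frac{1}{4894}\right) - - \frac{20803}{7463}\right) - 35762\right) \left(8 - 16 \cdot 275 \left(- \frac{1}{333}\right)\right) = \left(\left(- \frac{8442}{2447} + \frac{20803}{7463}\right) - 35762\right) \left(8 - - \frac{4400}{333}\right) = \left(- \frac{12097705}{18261961} - 35762\right) \left(8 + \frac{4400}{333}\right) = \left(- \frac{653096346987}{18261961}\right) \frac{7064}{333} = - \frac{1537824198372056}{2027077671}$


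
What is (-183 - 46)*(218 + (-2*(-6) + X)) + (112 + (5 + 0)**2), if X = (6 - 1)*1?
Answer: -53678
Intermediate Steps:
X = 5 (X = 5*1 = 5)
(-183 - 46)*(218 + (-2*(-6) + X)) + (112 + (5 + 0)**2) = (-183 - 46)*(218 + (-2*(-6) + 5)) + (112 + (5 + 0)**2) = -229*(218 + (12 + 5)) + (112 + 5**2) = -229*(218 + 17) + (112 + 25) = -229*235 + 137 = -53815 + 137 = -53678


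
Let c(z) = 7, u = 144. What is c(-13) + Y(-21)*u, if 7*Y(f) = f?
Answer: -425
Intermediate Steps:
Y(f) = f/7
c(-13) + Y(-21)*u = 7 + ((⅐)*(-21))*144 = 7 - 3*144 = 7 - 432 = -425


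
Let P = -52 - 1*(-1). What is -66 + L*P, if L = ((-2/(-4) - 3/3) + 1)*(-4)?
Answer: 36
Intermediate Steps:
P = -51 (P = -52 + 1 = -51)
L = -2 (L = ((-2*(-¼) - 3*⅓) + 1)*(-4) = ((½ - 1) + 1)*(-4) = (-½ + 1)*(-4) = (½)*(-4) = -2)
-66 + L*P = -66 - 2*(-51) = -66 + 102 = 36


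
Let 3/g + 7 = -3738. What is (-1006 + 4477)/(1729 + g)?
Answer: 12998895/6475102 ≈ 2.0075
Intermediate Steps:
g = -3/3745 (g = 3/(-7 - 3738) = 3/(-3745) = 3*(-1/3745) = -3/3745 ≈ -0.00080107)
(-1006 + 4477)/(1729 + g) = (-1006 + 4477)/(1729 - 3/3745) = 3471/(6475102/3745) = 3471*(3745/6475102) = 12998895/6475102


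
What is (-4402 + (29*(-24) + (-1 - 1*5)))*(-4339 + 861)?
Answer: 17751712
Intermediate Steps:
(-4402 + (29*(-24) + (-1 - 1*5)))*(-4339 + 861) = (-4402 + (-696 + (-1 - 5)))*(-3478) = (-4402 + (-696 - 6))*(-3478) = (-4402 - 702)*(-3478) = -5104*(-3478) = 17751712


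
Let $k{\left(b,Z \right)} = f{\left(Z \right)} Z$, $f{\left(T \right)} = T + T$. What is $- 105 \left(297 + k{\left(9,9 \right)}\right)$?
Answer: $-48195$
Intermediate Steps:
$f{\left(T \right)} = 2 T$
$k{\left(b,Z \right)} = 2 Z^{2}$ ($k{\left(b,Z \right)} = 2 Z Z = 2 Z^{2}$)
$- 105 \left(297 + k{\left(9,9 \right)}\right) = - 105 \left(297 + 2 \cdot 9^{2}\right) = - 105 \left(297 + 2 \cdot 81\right) = - 105 \left(297 + 162\right) = \left(-105\right) 459 = -48195$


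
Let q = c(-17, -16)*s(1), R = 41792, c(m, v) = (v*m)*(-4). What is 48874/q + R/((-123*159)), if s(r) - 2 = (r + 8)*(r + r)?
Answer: -932611369/212780160 ≈ -4.3830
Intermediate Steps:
c(m, v) = -4*m*v (c(m, v) = (m*v)*(-4) = -4*m*v)
s(r) = 2 + 2*r*(8 + r) (s(r) = 2 + (r + 8)*(r + r) = 2 + (8 + r)*(2*r) = 2 + 2*r*(8 + r))
q = -21760 (q = (-4*(-17)*(-16))*(2 + 2*1**2 + 16*1) = -1088*(2 + 2*1 + 16) = -1088*(2 + 2 + 16) = -1088*20 = -21760)
48874/q + R/((-123*159)) = 48874/(-21760) + 41792/((-123*159)) = 48874*(-1/21760) + 41792/(-19557) = -24437/10880 + 41792*(-1/19557) = -24437/10880 - 41792/19557 = -932611369/212780160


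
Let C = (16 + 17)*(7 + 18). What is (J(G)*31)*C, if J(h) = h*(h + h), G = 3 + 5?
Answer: 3273600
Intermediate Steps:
G = 8
C = 825 (C = 33*25 = 825)
J(h) = 2*h² (J(h) = h*(2*h) = 2*h²)
(J(G)*31)*C = ((2*8²)*31)*825 = ((2*64)*31)*825 = (128*31)*825 = 3968*825 = 3273600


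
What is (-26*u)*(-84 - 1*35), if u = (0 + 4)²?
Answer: 49504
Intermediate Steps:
u = 16 (u = 4² = 16)
(-26*u)*(-84 - 1*35) = (-26*16)*(-84 - 1*35) = -416*(-84 - 35) = -416*(-119) = 49504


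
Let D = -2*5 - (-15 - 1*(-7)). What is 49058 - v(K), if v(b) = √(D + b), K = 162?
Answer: 49058 - 4*√10 ≈ 49045.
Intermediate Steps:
D = -2 (D = -10 - (-15 + 7) = -10 - 1*(-8) = -10 + 8 = -2)
v(b) = √(-2 + b)
49058 - v(K) = 49058 - √(-2 + 162) = 49058 - √160 = 49058 - 4*√10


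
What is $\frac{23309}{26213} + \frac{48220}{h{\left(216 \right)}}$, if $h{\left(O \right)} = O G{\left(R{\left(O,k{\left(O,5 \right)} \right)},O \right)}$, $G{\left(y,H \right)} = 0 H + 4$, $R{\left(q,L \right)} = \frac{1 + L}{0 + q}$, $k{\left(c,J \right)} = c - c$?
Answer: $\frac{29184769}{514728} \approx 56.699$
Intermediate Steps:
$k{\left(c,J \right)} = 0$
$R{\left(q,L \right)} = \frac{1 + L}{q}$
$G{\left(y,H \right)} = 4$ ($G{\left(y,H \right)} = 0 + 4 = 4$)
$h{\left(O \right)} = 4 O$ ($h{\left(O \right)} = O 4 = 4 O$)
$\frac{23309}{26213} + \frac{48220}{h{\left(216 \right)}} = \frac{23309}{26213} + \frac{48220}{4 \cdot 216} = 23309 \cdot \frac{1}{26213} + \frac{48220}{864} = \frac{2119}{2383} + 48220 \cdot \frac{1}{864} = \frac{2119}{2383} + \frac{12055}{216} = \frac{29184769}{514728}$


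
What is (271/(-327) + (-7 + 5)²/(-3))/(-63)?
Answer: 101/2943 ≈ 0.034319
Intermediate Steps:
(271/(-327) + (-7 + 5)²/(-3))/(-63) = (271*(-1/327) + (-2)²*(-⅓))*(-1/63) = (-271/327 + 4*(-⅓))*(-1/63) = (-271/327 - 4/3)*(-1/63) = -707/327*(-1/63) = 101/2943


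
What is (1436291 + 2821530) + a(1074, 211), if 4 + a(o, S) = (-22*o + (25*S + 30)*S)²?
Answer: 1200621916346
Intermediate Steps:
a(o, S) = -4 + (-22*o + S*(30 + 25*S))² (a(o, S) = -4 + (-22*o + (25*S + 30)*S)² = -4 + (-22*o + (30 + 25*S)*S)² = -4 + (-22*o + S*(30 + 25*S))²)
(1436291 + 2821530) + a(1074, 211) = (1436291 + 2821530) + (-4 + (-22*1074 + 25*211² + 30*211)²) = 4257821 + (-4 + (-23628 + 25*44521 + 6330)²) = 4257821 + (-4 + (-23628 + 1113025 + 6330)²) = 4257821 + (-4 + 1095727²) = 4257821 + (-4 + 1200617658529) = 4257821 + 1200617658525 = 1200621916346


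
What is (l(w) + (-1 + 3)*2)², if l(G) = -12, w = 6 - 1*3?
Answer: 64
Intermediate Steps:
w = 3 (w = 6 - 3 = 3)
(l(w) + (-1 + 3)*2)² = (-12 + (-1 + 3)*2)² = (-12 + 2*2)² = (-12 + 4)² = (-8)² = 64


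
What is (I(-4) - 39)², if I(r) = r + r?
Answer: 2209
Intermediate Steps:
I(r) = 2*r
(I(-4) - 39)² = (2*(-4) - 39)² = (-8 - 39)² = (-47)² = 2209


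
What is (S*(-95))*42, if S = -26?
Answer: 103740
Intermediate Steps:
(S*(-95))*42 = -26*(-95)*42 = 2470*42 = 103740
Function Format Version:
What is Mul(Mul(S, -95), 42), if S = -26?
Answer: 103740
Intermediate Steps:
Mul(Mul(S, -95), 42) = Mul(Mul(-26, -95), 42) = Mul(2470, 42) = 103740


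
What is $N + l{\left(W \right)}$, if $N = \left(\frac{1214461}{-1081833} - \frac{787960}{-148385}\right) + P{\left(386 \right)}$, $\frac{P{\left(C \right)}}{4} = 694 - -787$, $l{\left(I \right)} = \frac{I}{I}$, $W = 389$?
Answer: $\frac{190359877467464}{32105557941} \approx 5929.2$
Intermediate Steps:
$l{\left(I \right)} = 1$
$P{\left(C \right)} = 5924$ ($P{\left(C \right)} = 4 \left(694 - -787\right) = 4 \left(694 + 787\right) = 4 \cdot 1481 = 5924$)
$N = \frac{190327771909523}{32105557941}$ ($N = \left(\frac{1214461}{-1081833} - \frac{787960}{-148385}\right) + 5924 = \left(1214461 \left(- \frac{1}{1081833}\right) - - \frac{157592}{29677}\right) + 5924 = \left(- \frac{1214461}{1081833} + \frac{157592}{29677}\right) + 5924 = \frac{134446667039}{32105557941} + 5924 = \frac{190327771909523}{32105557941} \approx 5928.2$)
$N + l{\left(W \right)} = \frac{190327771909523}{32105557941} + 1 = \frac{190359877467464}{32105557941}$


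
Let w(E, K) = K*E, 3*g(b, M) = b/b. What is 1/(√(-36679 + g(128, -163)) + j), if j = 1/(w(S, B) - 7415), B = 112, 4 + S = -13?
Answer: -27957/9555940085399 - 173687522*I*√82527/9555940085399 ≈ -2.9256e-9 - 0.0052215*I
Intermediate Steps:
S = -17 (S = -4 - 13 = -17)
g(b, M) = ⅓ (g(b, M) = (b/b)/3 = (⅓)*1 = ⅓)
w(E, K) = E*K
j = -1/9319 (j = 1/(-17*112 - 7415) = 1/(-1904 - 7415) = 1/(-9319) = -1/9319 ≈ -0.00010731)
1/(√(-36679 + g(128, -163)) + j) = 1/(√(-36679 + ⅓) - 1/9319) = 1/(√(-110036/3) - 1/9319) = 1/(2*I*√82527/3 - 1/9319) = 1/(-1/9319 + 2*I*√82527/3)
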